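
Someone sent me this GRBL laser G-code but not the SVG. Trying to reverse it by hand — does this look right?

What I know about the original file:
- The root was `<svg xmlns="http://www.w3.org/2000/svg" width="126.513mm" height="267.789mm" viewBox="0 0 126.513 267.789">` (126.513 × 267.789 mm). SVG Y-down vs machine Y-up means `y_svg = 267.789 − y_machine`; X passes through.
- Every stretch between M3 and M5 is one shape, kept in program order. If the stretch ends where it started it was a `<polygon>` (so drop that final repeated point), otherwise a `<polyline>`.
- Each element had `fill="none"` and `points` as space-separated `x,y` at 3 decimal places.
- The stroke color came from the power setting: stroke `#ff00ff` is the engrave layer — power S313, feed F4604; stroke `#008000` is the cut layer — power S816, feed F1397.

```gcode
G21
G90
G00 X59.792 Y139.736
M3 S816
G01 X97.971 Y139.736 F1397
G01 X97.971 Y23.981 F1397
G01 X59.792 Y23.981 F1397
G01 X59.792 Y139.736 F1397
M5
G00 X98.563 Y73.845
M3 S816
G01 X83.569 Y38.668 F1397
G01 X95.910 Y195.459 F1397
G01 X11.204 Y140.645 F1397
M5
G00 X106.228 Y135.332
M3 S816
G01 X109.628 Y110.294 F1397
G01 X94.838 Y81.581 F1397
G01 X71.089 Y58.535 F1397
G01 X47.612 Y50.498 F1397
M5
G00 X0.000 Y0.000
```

y_svg = 267.789 − y_m. Every run uses S816, so all elements get stroke `#008000` (cut).

[1] closed run; points: 59.792,128.053 97.971,128.053 97.971,243.808 59.792,243.808

[2] open run; points: 98.563,193.944 83.569,229.121 95.910,72.330 11.204,127.144

[3] open run; points: 106.228,132.457 109.628,157.495 94.838,186.208 71.089,209.254 47.612,217.291

<svg xmlns="http://www.w3.org/2000/svg" width="126.513mm" height="267.789mm" viewBox="0 0 126.513 267.789">
  <polygon points="59.792,128.053 97.971,128.053 97.971,243.808 59.792,243.808" fill="none" stroke="#008000"/>
  <polyline points="98.563,193.944 83.569,229.121 95.910,72.330 11.204,127.144" fill="none" stroke="#008000"/>
  <polyline points="106.228,132.457 109.628,157.495 94.838,186.208 71.089,209.254 47.612,217.291" fill="none" stroke="#008000"/>
</svg>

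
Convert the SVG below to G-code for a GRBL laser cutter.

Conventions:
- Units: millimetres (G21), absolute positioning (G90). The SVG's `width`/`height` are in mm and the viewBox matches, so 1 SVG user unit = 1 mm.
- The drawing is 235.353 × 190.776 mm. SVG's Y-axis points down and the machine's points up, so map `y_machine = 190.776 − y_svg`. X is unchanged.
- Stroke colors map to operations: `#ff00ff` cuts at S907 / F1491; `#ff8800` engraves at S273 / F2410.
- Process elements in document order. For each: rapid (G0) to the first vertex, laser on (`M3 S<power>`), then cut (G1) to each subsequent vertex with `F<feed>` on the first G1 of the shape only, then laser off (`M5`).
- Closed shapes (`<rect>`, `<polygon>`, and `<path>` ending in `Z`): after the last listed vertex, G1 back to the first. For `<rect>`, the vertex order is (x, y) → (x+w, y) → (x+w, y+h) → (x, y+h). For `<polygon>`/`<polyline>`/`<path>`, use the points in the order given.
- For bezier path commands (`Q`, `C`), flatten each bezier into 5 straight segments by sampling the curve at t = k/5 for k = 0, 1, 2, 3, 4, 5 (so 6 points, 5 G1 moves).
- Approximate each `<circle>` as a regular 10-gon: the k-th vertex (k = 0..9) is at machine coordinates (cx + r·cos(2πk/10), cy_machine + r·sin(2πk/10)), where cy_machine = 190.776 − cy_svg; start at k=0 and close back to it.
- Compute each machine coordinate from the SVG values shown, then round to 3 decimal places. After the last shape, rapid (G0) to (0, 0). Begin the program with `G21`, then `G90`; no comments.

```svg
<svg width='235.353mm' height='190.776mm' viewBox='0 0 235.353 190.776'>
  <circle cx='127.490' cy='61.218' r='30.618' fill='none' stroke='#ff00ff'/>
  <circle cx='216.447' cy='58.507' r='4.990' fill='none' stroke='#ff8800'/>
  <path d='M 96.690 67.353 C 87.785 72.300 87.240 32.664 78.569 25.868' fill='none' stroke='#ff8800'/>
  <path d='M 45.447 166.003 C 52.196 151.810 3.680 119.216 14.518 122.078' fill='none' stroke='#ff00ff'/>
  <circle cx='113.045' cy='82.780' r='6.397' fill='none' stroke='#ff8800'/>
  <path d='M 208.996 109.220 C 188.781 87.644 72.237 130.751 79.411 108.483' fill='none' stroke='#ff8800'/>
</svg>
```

G21
G90
G0 X158.108 Y129.558
M3 S907
G1 X152.260 Y147.555 F1491
G1 X136.951 Y158.677
G1 X118.029 Y158.677
G1 X102.720 Y147.555
G1 X96.872 Y129.558
G1 X102.720 Y111.561
G1 X118.029 Y100.439
G1 X136.951 Y100.439
G1 X152.260 Y111.561
G1 X158.108 Y129.558
M5
G0 X221.437 Y132.269
M3 S273
G1 X220.484 Y135.202 F2410
G1 X217.989 Y137.015
G1 X214.905 Y137.015
G1 X212.410 Y135.202
G1 X211.457 Y132.269
G1 X212.410 Y129.336
G1 X214.905 Y127.523
G1 X217.989 Y127.523
G1 X220.484 Y129.336
G1 X221.437 Y132.269
M5
G0 X96.690 Y123.423
M3 S273
G1 X92.218 Y125.185 F2410
G1 X88.962 Y133.931
G1 X86.129 Y145.945
G1 X82.928 Y157.509
G1 X78.569 Y164.908
M5
G0 X45.447 Y24.773
M3 S907
G1 X43.782 Y35.066 F1491
G1 X34.354 Y47.190
G1 X22.667 Y58.560
G1 X14.221 Y66.591
G1 X14.518 Y68.698
M5
G0 X119.442 Y107.996
M3 S273
G1 X118.220 Y111.756 F2410
G1 X115.022 Y114.080
G1 X111.068 Y114.080
G1 X107.870 Y111.756
G1 X106.648 Y107.996
G1 X107.870 Y104.236
G1 X111.068 Y101.912
G1 X115.022 Y101.912
G1 X118.220 Y104.236
G1 X119.442 Y107.996
M5
G0 X208.996 Y81.556
M3 S273
G1 X187.068 Y87.780 F2410
G1 X152.583 Y84.723
G1 X116.104 Y78.628
G1 X88.192 Y75.737
G1 X79.411 Y82.293
M5
G0 X0.000 Y0.000

Since the viewBox matches the mm dimensions, user units are millimetres directly. The only transform is the Y-flip y_m = 190.776 − y_svg.

Shape 1 is a circle drawn with `<circle>`. Its stroke #ff00ff means cut at S907, F1491. After flipping Y the toolpath is (158.108,129.558) → (152.260,147.555) → (136.951,158.677) → (118.029,158.677) → (102.720,147.555) → (96.872,129.558) → (102.720,111.561) → (118.029,100.439) → (136.951,100.439) → (152.260,111.561) → (158.108,129.558), returning to the start.

Shape 2 is a circle drawn with `<circle>`. Its stroke #ff8800 means engrave at S273, F2410. After flipping Y the toolpath is (221.437,132.269) → (220.484,135.202) → (217.989,137.015) → (214.905,137.015) → (212.410,135.202) → (211.457,132.269) → (212.410,129.336) → (214.905,127.523) → (217.989,127.523) → (220.484,129.336) → (221.437,132.269), returning to the start.

Shape 3 is a cubic bezier drawn with `<path>`. Its stroke #ff8800 means engrave at S273, F2410. After flipping Y the toolpath is (96.690,123.423) → (92.218,125.185) → (88.962,133.931) → (86.129,145.945) → (82.928,157.509) → (78.569,164.908).

Shape 4 is a cubic bezier drawn with `<path>`. Its stroke #ff00ff means cut at S907, F1491. After flipping Y the toolpath is (45.447,24.773) → (43.782,35.066) → (34.354,47.190) → (22.667,58.560) → (14.221,66.591) → (14.518,68.698).

Shape 5 is a circle drawn with `<circle>`. Its stroke #ff8800 means engrave at S273, F2410. After flipping Y the toolpath is (119.442,107.996) → (118.220,111.756) → (115.022,114.080) → (111.068,114.080) → (107.870,111.756) → (106.648,107.996) → (107.870,104.236) → (111.068,101.912) → (115.022,101.912) → (118.220,104.236) → (119.442,107.996), returning to the start.

Shape 6 is a cubic bezier drawn with `<path>`. Its stroke #ff8800 means engrave at S273, F2410. After flipping Y the toolpath is (208.996,81.556) → (187.068,87.780) → (152.583,84.723) → (116.104,78.628) → (88.192,75.737) → (79.411,82.293).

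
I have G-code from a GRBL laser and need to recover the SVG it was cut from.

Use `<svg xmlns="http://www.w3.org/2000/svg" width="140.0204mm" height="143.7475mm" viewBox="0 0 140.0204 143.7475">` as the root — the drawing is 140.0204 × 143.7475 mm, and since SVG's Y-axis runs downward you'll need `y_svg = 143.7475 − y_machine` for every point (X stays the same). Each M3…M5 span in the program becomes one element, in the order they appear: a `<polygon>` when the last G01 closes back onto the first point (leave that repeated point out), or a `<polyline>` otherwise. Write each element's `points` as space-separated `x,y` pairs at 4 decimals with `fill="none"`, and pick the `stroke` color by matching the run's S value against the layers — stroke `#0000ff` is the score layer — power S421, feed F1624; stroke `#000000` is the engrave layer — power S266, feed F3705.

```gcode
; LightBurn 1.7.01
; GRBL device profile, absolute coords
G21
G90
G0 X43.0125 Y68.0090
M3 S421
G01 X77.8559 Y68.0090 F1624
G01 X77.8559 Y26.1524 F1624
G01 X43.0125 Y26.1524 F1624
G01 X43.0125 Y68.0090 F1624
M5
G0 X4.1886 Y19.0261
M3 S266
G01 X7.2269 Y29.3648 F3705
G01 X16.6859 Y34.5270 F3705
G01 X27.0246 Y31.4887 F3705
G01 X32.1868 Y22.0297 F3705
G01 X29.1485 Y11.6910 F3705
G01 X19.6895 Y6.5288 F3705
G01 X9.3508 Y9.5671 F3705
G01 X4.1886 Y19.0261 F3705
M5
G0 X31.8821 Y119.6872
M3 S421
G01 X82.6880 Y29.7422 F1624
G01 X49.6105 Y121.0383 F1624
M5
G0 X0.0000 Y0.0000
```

Machine Y-up, SVG Y-down with viewBox height 143.7475, so y_svg = 143.7475 − y_machine; X carries over.

Run 1: power S421 maps to stroke `#0000ff` (score). The run returns to its start, so emit a `<polygon>` with points (Y-flipped): 43.0125,75.7385 77.8559,75.7385 77.8559,117.5951 43.0125,117.5951.

Run 2: S266 ⇒ engrave layer `#000000`. The run returns to its start, so emit a `<polygon>` with points (Y-flipped): 4.1886,124.7214 7.2269,114.3827 16.6859,109.2205 27.0246,112.2588 32.1868,121.7178 29.1485,132.0565 19.6895,137.2187 9.3508,134.1804.

Run 3: power S421 maps to stroke `#0000ff` (score). The run is open, so emit a `<polyline>` with points (Y-flipped): 31.8821,24.0603 82.6880,114.0053 49.6105,22.7092.

<svg xmlns="http://www.w3.org/2000/svg" width="140.0204mm" height="143.7475mm" viewBox="0 0 140.0204 143.7475">
  <polygon points="43.0125,75.7385 77.8559,75.7385 77.8559,117.5951 43.0125,117.5951" fill="none" stroke="#0000ff"/>
  <polygon points="4.1886,124.7214 7.2269,114.3827 16.6859,109.2205 27.0246,112.2588 32.1868,121.7178 29.1485,132.0565 19.6895,137.2187 9.3508,134.1804" fill="none" stroke="#000000"/>
  <polyline points="31.8821,24.0603 82.6880,114.0053 49.6105,22.7092" fill="none" stroke="#0000ff"/>
</svg>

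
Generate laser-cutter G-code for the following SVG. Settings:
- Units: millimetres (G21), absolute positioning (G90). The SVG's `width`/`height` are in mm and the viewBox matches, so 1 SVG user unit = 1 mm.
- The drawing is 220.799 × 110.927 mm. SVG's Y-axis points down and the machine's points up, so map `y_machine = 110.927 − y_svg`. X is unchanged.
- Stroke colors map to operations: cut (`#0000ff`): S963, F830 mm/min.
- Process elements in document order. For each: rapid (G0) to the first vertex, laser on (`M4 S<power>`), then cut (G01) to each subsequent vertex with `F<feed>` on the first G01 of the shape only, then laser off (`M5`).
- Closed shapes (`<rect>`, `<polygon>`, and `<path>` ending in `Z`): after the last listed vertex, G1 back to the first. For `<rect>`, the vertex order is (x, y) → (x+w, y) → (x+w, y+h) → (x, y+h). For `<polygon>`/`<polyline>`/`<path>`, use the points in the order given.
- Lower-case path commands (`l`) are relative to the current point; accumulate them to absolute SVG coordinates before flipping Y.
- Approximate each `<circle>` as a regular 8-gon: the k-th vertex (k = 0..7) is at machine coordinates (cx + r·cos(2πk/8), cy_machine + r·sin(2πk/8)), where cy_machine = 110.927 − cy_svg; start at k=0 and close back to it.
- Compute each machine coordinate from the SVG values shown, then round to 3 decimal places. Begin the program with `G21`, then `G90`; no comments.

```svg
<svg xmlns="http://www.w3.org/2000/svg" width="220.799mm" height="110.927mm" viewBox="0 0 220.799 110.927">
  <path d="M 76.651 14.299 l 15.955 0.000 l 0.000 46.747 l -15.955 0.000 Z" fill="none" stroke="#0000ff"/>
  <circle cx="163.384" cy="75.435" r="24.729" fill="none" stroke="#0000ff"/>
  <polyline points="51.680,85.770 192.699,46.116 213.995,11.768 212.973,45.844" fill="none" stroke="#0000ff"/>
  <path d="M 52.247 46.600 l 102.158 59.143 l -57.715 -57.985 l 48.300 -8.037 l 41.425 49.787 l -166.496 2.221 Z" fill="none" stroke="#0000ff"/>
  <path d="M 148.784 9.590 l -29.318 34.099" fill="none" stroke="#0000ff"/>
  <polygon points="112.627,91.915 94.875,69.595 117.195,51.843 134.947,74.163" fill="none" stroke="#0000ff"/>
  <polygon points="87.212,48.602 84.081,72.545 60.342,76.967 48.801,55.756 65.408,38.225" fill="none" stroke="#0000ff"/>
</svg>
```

G21
G90
G0 X76.651 Y96.628
M4 S963
G01 X92.606 Y96.628 F830
G01 X92.606 Y49.881
G01 X76.651 Y49.881
G01 X76.651 Y96.628
M5
G0 X188.113 Y35.492
M4 S963
G01 X180.870 Y52.978 F830
G01 X163.384 Y60.221
G01 X145.898 Y52.978
G01 X138.655 Y35.492
G01 X145.898 Y18.006
G01 X163.384 Y10.763
G01 X180.870 Y18.006
G01 X188.113 Y35.492
M5
G0 X51.680 Y25.157
M4 S963
G01 X192.699 Y64.811 F830
G01 X213.995 Y99.159
G01 X212.973 Y65.083
M5
G0 X52.247 Y64.327
M4 S963
G01 X154.405 Y5.184 F830
G01 X96.690 Y63.169
G01 X144.990 Y71.206
G01 X186.415 Y21.419
G01 X19.919 Y19.198
G01 X52.247 Y64.327
M5
G0 X148.784 Y101.337
M4 S963
G01 X119.466 Y67.238 F830
M5
G0 X112.627 Y19.012
M4 S963
G01 X94.875 Y41.332 F830
G01 X117.195 Y59.084
G01 X134.947 Y36.764
G01 X112.627 Y19.012
M5
G0 X87.212 Y62.325
M4 S963
G01 X84.081 Y38.382 F830
G01 X60.342 Y33.960
G01 X48.801 Y55.171
G01 X65.408 Y72.702
G01 X87.212 Y62.325
M5

Since the viewBox matches the mm dimensions, user units are millimetres directly. The only transform is the Y-flip y_m = 110.927 − y_svg.

Shape 1 is a rectangle drawn with `<path>`. Its stroke #0000ff means cut at S963, F830. After flipping Y the toolpath is (76.651,96.628) → (92.606,96.628) → (92.606,49.881) → (76.651,49.881) → (76.651,96.628), returning to the start.

Shape 2 is a circle drawn with `<circle>`. Its stroke #0000ff means cut at S963, F830. After flipping Y the toolpath is (188.113,35.492) → (180.870,52.978) → (163.384,60.221) → (145.898,52.978) → (138.655,35.492) → (145.898,18.006) → (163.384,10.763) → (180.870,18.006) → (188.113,35.492), returning to the start.

Shape 3 is a open polyline drawn with `<polyline>`. Its stroke #0000ff means cut at S963, F830. After flipping Y the toolpath is (51.680,25.157) → (192.699,64.811) → (213.995,99.159) → (212.973,65.083).

Shape 4 is a closed polygon drawn with `<path>`. Its stroke #0000ff means cut at S963, F830. After flipping Y the toolpath is (52.247,64.327) → (154.405,5.184) → (96.690,63.169) → (144.990,71.206) → (186.415,21.419) → (19.919,19.198) → (52.247,64.327), returning to the start.

Shape 5 is a line segment drawn with `<path>`. Its stroke #0000ff means cut at S963, F830. After flipping Y the toolpath is (148.784,101.337) → (119.466,67.238).

Shape 6 is a regular polygon drawn with `<polygon>`. Its stroke #0000ff means cut at S963, F830. After flipping Y the toolpath is (112.627,19.012) → (94.875,41.332) → (117.195,59.084) → (134.947,36.764) → (112.627,19.012), returning to the start.

Shape 7 is a regular polygon drawn with `<polygon>`. Its stroke #0000ff means cut at S963, F830. After flipping Y the toolpath is (87.212,62.325) → (84.081,38.382) → (60.342,33.960) → (48.801,55.171) → (65.408,72.702) → (87.212,62.325), returning to the start.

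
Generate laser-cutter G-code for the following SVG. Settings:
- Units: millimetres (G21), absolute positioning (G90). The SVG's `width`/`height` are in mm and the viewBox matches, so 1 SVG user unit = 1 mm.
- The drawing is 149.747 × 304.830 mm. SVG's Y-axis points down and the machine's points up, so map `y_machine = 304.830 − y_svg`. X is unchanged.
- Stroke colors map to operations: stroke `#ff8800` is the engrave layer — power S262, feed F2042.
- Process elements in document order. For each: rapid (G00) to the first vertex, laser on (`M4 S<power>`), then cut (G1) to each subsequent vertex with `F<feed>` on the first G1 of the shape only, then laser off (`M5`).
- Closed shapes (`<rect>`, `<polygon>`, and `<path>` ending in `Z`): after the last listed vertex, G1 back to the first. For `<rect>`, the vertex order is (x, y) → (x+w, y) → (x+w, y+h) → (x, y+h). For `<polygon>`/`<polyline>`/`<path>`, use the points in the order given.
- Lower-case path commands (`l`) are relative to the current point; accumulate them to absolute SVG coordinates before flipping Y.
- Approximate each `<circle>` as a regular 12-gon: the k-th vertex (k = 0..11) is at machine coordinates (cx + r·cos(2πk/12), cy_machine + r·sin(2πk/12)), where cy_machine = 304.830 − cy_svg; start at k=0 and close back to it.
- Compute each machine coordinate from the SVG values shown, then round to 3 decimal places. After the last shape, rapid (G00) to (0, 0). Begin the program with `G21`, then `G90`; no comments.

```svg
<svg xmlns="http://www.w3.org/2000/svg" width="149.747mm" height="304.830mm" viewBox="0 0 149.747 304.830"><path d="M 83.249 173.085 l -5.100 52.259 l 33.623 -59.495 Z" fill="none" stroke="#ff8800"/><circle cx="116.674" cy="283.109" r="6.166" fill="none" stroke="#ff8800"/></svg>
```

G21
G90
G00 X83.249 Y131.745
M4 S262
G1 X78.149 Y79.486 F2042
G1 X111.772 Y138.981
G1 X83.249 Y131.745
M5
G00 X122.840 Y21.721
M4 S262
G1 X122.014 Y24.804 F2042
G1 X119.757 Y27.061
G1 X116.674 Y27.887
G1 X113.591 Y27.061
G1 X111.334 Y24.804
G1 X110.508 Y21.721
G1 X111.334 Y18.638
G1 X113.591 Y16.381
G1 X116.674 Y15.555
G1 X119.757 Y16.381
G1 X122.014 Y18.638
G1 X122.840 Y21.721
M5
G00 X0.000 Y0.000

viewBox `0 0 149.747 304.830` with mm width/height → 1 unit = 1 mm. Flip: y_m = 304.830 − y_svg.

**Shape 1** — `<path>` closed polygon, stroke `#ff8800` → engrave (S262, F2042). Machine vertices: (83.249,131.745) → (78.149,79.486) → (111.772,138.981) → (83.249,131.745). Closed: final G1 returns to the first vertex.

**Shape 2** — `<circle>` circle, stroke `#ff8800` → engrave (S262, F2042). Machine vertices: (122.840,21.721) → (122.014,24.804) → (119.757,27.061) → (116.674,27.887) → (113.591,27.061) → (111.334,24.804) → (110.508,21.721) → (111.334,18.638) → (113.591,16.381) → (116.674,15.555) → (119.757,16.381) → (122.014,18.638) → (122.840,21.721). Closed: final G1 returns to the first vertex.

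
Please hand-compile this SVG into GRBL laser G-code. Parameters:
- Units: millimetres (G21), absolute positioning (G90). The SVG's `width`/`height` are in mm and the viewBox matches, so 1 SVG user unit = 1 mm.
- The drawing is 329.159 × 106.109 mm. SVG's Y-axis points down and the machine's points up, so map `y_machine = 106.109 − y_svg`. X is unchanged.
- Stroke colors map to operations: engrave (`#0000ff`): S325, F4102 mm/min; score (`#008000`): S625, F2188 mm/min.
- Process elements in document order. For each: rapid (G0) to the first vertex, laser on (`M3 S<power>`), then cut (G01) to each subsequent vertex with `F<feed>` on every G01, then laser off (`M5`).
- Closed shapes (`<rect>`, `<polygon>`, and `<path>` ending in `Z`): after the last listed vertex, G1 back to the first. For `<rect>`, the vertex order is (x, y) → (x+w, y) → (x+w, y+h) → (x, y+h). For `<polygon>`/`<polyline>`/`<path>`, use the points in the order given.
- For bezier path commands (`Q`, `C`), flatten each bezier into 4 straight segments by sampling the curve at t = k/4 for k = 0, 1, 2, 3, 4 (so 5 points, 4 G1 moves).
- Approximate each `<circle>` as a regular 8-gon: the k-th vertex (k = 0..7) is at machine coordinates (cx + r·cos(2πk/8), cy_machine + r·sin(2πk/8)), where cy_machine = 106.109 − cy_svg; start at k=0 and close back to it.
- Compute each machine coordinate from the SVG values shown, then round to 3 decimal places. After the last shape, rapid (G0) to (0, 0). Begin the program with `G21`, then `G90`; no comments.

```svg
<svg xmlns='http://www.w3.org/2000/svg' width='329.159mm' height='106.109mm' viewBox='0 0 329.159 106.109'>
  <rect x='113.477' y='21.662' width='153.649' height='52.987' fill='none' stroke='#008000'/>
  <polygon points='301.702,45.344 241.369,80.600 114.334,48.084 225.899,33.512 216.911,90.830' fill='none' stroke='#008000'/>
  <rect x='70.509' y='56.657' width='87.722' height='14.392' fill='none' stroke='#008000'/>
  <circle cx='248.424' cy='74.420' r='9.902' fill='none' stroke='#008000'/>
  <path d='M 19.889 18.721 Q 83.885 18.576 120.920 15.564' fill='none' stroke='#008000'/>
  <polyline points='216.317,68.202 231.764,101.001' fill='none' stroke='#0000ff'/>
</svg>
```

viewBox `0 0 329.159 106.109` with mm width/height → 1 unit = 1 mm. Flip: y_m = 106.109 − y_svg.

**Shape 1** — `<rect>` rectangle, stroke `#008000` → score (S625, F2188). Machine vertices: (113.477,84.447) → (267.126,84.447) → (267.126,31.460) → (113.477,31.460) → (113.477,84.447). Closed: final G1 returns to the first vertex.

**Shape 2** — `<polygon>` closed polygon, stroke `#008000` → score (S625, F2188). Machine vertices: (301.702,60.765) → (241.369,25.509) → (114.334,58.025) → (225.899,72.597) → (216.911,15.279) → (301.702,60.765). Closed: final G1 returns to the first vertex.

**Shape 3** — `<rect>` rectangle, stroke `#008000` → score (S625, F2188). Machine vertices: (70.509,49.452) → (158.231,49.452) → (158.231,35.060) → (70.509,35.060) → (70.509,49.452). Closed: final G1 returns to the first vertex.

**Shape 4** — `<circle>` circle, stroke `#008000` → score (S625, F2188). Machine vertices: (258.326,31.689) → (255.426,38.691) → (248.424,41.591) → (241.422,38.691) → (238.522,31.689) → (241.422,24.687) → (248.424,21.787) → (255.426,24.687) → (258.326,31.689). Closed: final G1 returns to the first vertex.

**Shape 5** — `<path>` quadratic bezier, stroke `#008000` → score (S625, F2188). Control points (SVG): P0=(19.889,18.721), P1=(83.885,18.576), P2=(120.920,15.564); sampled at t=k/4. Machine vertices: (19.889,87.388) → (50.202,87.640) → (77.145,88.250) → (100.717,89.218) → (120.920,90.545). Open path.

**Shape 6** — `<polyline>` line segment, stroke `#0000ff` → engrave (S325, F4102). Machine vertices: (216.317,37.907) → (231.764,5.108). Open path.

G21
G90
G0 X113.477 Y84.447
M3 S625
G01 X267.126 Y84.447 F2188
G01 X267.126 Y31.460 F2188
G01 X113.477 Y31.460 F2188
G01 X113.477 Y84.447 F2188
M5
G0 X301.702 Y60.765
M3 S625
G01 X241.369 Y25.509 F2188
G01 X114.334 Y58.025 F2188
G01 X225.899 Y72.597 F2188
G01 X216.911 Y15.279 F2188
G01 X301.702 Y60.765 F2188
M5
G0 X70.509 Y49.452
M3 S625
G01 X158.231 Y49.452 F2188
G01 X158.231 Y35.060 F2188
G01 X70.509 Y35.060 F2188
G01 X70.509 Y49.452 F2188
M5
G0 X258.326 Y31.689
M3 S625
G01 X255.426 Y38.691 F2188
G01 X248.424 Y41.591 F2188
G01 X241.422 Y38.691 F2188
G01 X238.522 Y31.689 F2188
G01 X241.422 Y24.687 F2188
G01 X248.424 Y21.787 F2188
G01 X255.426 Y24.687 F2188
G01 X258.326 Y31.689 F2188
M5
G0 X19.889 Y87.388
M3 S625
G01 X50.202 Y87.640 F2188
G01 X77.145 Y88.250 F2188
G01 X100.717 Y89.218 F2188
G01 X120.920 Y90.545 F2188
M5
G0 X216.317 Y37.907
M3 S325
G01 X231.764 Y5.108 F4102
M5
G0 X0.000 Y0.000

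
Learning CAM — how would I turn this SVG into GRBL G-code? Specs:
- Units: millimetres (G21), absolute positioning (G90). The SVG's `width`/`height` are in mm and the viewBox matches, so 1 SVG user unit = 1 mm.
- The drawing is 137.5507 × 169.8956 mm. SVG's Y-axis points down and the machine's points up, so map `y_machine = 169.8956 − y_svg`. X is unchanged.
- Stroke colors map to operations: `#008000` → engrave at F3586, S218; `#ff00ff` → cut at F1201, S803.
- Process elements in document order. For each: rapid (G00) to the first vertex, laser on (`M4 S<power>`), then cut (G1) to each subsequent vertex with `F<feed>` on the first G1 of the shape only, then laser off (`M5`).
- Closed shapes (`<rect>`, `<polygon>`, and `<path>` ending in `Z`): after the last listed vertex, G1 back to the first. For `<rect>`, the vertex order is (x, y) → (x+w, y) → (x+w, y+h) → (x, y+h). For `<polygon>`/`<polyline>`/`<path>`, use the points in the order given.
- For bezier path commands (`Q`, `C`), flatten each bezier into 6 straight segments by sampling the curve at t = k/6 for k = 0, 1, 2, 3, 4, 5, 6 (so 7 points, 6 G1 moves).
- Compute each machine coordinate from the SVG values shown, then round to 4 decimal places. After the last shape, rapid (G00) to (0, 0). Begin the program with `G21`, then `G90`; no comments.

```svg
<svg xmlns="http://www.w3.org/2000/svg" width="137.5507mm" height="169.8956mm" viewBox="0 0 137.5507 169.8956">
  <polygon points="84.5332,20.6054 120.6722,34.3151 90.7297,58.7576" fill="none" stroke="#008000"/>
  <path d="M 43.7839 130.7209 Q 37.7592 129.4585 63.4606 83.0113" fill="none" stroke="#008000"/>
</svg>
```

1 u = 1 mm; y_m = 169.8956 − y.

[1] `<polygon>` regular polygon, #008000→engrave S218 F3586: (84.5332,149.2902) → (120.6722,135.5805) → (90.7297,111.1380) → (84.5332,149.2902) (closed)

[2] `<path>` quadratic bezier, #008000→engrave S218 F3586: (43.7839,39.1747) → (42.6569,40.8506) → (43.2926,45.0368) → (45.6907,51.7333) → (49.8515,60.9400) → (55.7747,72.6570) → (63.4606,86.8843)

G21
G90
G00 X84.5332 Y149.2902
M4 S218
G1 X120.6722 Y135.5805 F3586
G1 X90.7297 Y111.1380
G1 X84.5332 Y149.2902
M5
G00 X43.7839 Y39.1747
M4 S218
G1 X42.6569 Y40.8506 F3586
G1 X43.2926 Y45.0368
G1 X45.6907 Y51.7333
G1 X49.8515 Y60.9400
G1 X55.7747 Y72.6570
G1 X63.4606 Y86.8843
M5
G00 X0.0000 Y0.0000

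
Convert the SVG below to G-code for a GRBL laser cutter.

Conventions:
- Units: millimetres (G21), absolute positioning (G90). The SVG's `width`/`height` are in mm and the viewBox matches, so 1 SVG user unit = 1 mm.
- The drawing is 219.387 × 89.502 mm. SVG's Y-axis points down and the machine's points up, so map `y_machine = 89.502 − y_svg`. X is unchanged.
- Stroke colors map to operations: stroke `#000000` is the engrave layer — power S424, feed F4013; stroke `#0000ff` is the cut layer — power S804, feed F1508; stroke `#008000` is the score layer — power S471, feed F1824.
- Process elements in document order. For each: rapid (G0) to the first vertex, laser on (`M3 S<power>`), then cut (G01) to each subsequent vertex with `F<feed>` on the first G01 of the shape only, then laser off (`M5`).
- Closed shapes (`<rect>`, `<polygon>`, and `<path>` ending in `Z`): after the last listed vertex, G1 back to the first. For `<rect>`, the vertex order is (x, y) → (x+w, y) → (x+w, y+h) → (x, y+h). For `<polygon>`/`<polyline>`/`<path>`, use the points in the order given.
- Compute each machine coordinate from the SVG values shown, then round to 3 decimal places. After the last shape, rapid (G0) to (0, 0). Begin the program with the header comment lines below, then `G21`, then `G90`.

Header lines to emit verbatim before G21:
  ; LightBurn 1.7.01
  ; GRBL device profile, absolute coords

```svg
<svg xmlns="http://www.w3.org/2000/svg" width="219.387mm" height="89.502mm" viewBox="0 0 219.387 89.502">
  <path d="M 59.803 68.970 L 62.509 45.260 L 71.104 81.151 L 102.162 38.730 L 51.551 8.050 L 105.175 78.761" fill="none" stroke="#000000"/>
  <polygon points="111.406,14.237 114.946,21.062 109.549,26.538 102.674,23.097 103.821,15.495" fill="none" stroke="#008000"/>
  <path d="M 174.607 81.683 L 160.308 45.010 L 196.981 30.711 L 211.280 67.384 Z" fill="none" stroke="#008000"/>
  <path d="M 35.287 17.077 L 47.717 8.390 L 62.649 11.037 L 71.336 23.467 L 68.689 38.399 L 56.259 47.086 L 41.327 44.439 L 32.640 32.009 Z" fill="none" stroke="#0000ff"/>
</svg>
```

1 u = 1 mm; y_m = 89.502 − y.

[1] `<path>` open polyline, #000000→engrave S424 F4013: (59.803,20.532) → (62.509,44.242) → (71.104,8.351) → (102.162,50.772) → (51.551,81.452) → (105.175,10.741)

[2] `<polygon>` regular polygon, #008000→score S471 F1824: (111.406,75.265) → (114.946,68.440) → (109.549,62.964) → (102.674,66.405) → (103.821,74.007) → (111.406,75.265) (closed)

[3] `<path>` regular polygon, #008000→score S471 F1824: (174.607,7.819) → (160.308,44.492) → (196.981,58.791) → (211.280,22.118) → (174.607,7.819) (closed)

[4] `<path>` regular polygon, #0000ff→cut S804 F1508: (35.287,72.425) → (47.717,81.112) → (62.649,78.465) → (71.336,66.035) → (68.689,51.103) → (56.259,42.416) → (41.327,45.063) → (32.640,57.493) → (35.287,72.425) (closed)

; LightBurn 1.7.01
; GRBL device profile, absolute coords
G21
G90
G0 X59.803 Y20.532
M3 S424
G01 X62.509 Y44.242 F4013
G01 X71.104 Y8.351
G01 X102.162 Y50.772
G01 X51.551 Y81.452
G01 X105.175 Y10.741
M5
G0 X111.406 Y75.265
M3 S471
G01 X114.946 Y68.440 F1824
G01 X109.549 Y62.964
G01 X102.674 Y66.405
G01 X103.821 Y74.007
G01 X111.406 Y75.265
M5
G0 X174.607 Y7.819
M3 S471
G01 X160.308 Y44.492 F1824
G01 X196.981 Y58.791
G01 X211.280 Y22.118
G01 X174.607 Y7.819
M5
G0 X35.287 Y72.425
M3 S804
G01 X47.717 Y81.112 F1508
G01 X62.649 Y78.465
G01 X71.336 Y66.035
G01 X68.689 Y51.103
G01 X56.259 Y42.416
G01 X41.327 Y45.063
G01 X32.640 Y57.493
G01 X35.287 Y72.425
M5
G0 X0.000 Y0.000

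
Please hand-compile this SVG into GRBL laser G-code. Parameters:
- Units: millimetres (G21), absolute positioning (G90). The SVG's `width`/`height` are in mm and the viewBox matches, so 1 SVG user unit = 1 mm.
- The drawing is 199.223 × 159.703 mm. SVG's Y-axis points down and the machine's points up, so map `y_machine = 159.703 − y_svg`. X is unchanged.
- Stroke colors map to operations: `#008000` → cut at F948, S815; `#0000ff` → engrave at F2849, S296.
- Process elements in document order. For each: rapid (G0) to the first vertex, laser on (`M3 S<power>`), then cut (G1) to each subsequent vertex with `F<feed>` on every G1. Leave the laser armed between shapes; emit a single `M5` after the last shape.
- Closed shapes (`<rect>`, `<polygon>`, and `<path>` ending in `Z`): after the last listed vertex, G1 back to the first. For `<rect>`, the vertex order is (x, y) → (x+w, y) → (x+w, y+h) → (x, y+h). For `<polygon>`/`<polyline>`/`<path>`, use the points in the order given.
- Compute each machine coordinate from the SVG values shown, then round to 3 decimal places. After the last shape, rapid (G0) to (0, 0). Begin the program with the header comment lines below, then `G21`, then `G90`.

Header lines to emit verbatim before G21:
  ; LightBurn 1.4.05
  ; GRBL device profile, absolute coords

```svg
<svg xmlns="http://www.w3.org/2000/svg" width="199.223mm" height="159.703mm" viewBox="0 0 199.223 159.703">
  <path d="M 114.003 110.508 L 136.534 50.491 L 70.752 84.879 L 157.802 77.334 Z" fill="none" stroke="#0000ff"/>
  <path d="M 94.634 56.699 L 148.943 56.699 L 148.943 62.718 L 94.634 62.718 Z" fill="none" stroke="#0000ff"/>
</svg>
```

Since the viewBox matches the mm dimensions, user units are millimetres directly. The only transform is the Y-flip y_m = 159.703 − y_svg.

Shape 1 is a closed polygon drawn with `<path>`. Its stroke #0000ff means engrave at S296, F2849. After flipping Y the toolpath is (114.003,49.195) → (136.534,109.212) → (70.752,74.824) → (157.802,82.369) → (114.003,49.195), returning to the start.

Shape 2 is a rectangle drawn with `<path>`. Its stroke #0000ff means engrave at S296, F2849. After flipping Y the toolpath is (94.634,103.004) → (148.943,103.004) → (148.943,96.985) → (94.634,96.985) → (94.634,103.004), returning to the start.

; LightBurn 1.4.05
; GRBL device profile, absolute coords
G21
G90
G0 X114.003 Y49.195
M3 S296
G1 X136.534 Y109.212 F2849
G1 X70.752 Y74.824 F2849
G1 X157.802 Y82.369 F2849
G1 X114.003 Y49.195 F2849
G0 X94.634 Y103.004
M3 S296
G1 X148.943 Y103.004 F2849
G1 X148.943 Y96.985 F2849
G1 X94.634 Y96.985 F2849
G1 X94.634 Y103.004 F2849
M5
G0 X0.000 Y0.000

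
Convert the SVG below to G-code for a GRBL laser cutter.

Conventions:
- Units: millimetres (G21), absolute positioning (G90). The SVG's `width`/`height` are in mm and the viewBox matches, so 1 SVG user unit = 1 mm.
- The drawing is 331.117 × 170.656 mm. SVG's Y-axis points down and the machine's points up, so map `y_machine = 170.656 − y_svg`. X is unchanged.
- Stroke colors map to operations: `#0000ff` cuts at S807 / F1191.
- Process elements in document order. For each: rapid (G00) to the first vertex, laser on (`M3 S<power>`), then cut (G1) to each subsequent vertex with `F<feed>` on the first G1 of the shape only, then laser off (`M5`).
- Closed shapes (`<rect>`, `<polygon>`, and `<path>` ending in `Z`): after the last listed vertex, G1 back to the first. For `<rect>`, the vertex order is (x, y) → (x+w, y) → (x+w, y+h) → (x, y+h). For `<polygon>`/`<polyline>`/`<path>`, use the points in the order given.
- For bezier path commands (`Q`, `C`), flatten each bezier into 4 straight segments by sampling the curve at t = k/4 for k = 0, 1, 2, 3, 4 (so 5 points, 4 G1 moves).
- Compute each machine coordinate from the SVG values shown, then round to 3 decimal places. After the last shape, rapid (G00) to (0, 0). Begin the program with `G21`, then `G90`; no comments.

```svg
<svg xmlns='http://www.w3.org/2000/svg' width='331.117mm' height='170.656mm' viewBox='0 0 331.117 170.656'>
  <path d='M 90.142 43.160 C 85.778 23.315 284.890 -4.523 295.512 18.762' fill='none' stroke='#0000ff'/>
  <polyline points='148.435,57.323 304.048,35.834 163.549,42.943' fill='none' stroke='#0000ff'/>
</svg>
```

viewBox `0 0 331.117 170.656` with mm width/height → 1 unit = 1 mm. Flip: y_m = 170.656 − y_svg.

**Shape 1** — `<path>` cubic bezier, stroke `#0000ff` → cut (S807, F1191). Control points (SVG): P0=(90.142,43.160), P1=(85.778,23.315), P2=(284.890,-4.523), P3=(295.512,18.762); sampled at t=k/4. Machine vertices: (90.142,127.496) → (118.896,142.955) → (187.207,155.869) → (258.328,160.696) → (295.512,151.894). Open path.

**Shape 2** — `<polyline>` open polyline, stroke `#0000ff` → cut (S807, F1191). Machine vertices: (148.435,113.333) → (304.048,134.822) → (163.549,127.713). Open path.

G21
G90
G00 X90.142 Y127.496
M3 S807
G1 X118.896 Y142.955 F1191
G1 X187.207 Y155.869
G1 X258.328 Y160.696
G1 X295.512 Y151.894
M5
G00 X148.435 Y113.333
M3 S807
G1 X304.048 Y134.822 F1191
G1 X163.549 Y127.713
M5
G00 X0.000 Y0.000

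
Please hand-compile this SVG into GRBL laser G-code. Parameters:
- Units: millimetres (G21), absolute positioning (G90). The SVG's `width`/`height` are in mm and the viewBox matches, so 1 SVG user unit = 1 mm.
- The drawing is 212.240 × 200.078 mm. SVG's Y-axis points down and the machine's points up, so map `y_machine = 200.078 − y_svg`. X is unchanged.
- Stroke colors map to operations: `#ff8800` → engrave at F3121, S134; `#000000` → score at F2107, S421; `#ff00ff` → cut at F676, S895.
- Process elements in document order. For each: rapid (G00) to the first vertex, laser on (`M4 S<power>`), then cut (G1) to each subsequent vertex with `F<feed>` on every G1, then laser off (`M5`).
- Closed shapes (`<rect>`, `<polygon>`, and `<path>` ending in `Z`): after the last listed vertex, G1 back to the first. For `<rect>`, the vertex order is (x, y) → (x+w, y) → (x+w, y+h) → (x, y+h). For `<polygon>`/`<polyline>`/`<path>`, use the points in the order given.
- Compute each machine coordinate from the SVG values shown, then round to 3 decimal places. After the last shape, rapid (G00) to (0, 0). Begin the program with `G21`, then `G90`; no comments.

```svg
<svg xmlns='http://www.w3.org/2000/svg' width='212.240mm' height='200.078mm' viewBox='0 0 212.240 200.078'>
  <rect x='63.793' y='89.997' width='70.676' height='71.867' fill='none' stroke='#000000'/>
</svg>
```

G21
G90
G00 X63.793 Y110.081
M4 S421
G1 X134.469 Y110.081 F2107
G1 X134.469 Y38.214 F2107
G1 X63.793 Y38.214 F2107
G1 X63.793 Y110.081 F2107
M5
G00 X0.000 Y0.000

Since the viewBox matches the mm dimensions, user units are millimetres directly. The only transform is the Y-flip y_m = 200.078 − y_svg.

Shape 1 is a rectangle drawn with `<rect>`. Its stroke #000000 means score at S421, F2107. After flipping Y the toolpath is (63.793,110.081) → (134.469,110.081) → (134.469,38.214) → (63.793,38.214) → (63.793,110.081), returning to the start.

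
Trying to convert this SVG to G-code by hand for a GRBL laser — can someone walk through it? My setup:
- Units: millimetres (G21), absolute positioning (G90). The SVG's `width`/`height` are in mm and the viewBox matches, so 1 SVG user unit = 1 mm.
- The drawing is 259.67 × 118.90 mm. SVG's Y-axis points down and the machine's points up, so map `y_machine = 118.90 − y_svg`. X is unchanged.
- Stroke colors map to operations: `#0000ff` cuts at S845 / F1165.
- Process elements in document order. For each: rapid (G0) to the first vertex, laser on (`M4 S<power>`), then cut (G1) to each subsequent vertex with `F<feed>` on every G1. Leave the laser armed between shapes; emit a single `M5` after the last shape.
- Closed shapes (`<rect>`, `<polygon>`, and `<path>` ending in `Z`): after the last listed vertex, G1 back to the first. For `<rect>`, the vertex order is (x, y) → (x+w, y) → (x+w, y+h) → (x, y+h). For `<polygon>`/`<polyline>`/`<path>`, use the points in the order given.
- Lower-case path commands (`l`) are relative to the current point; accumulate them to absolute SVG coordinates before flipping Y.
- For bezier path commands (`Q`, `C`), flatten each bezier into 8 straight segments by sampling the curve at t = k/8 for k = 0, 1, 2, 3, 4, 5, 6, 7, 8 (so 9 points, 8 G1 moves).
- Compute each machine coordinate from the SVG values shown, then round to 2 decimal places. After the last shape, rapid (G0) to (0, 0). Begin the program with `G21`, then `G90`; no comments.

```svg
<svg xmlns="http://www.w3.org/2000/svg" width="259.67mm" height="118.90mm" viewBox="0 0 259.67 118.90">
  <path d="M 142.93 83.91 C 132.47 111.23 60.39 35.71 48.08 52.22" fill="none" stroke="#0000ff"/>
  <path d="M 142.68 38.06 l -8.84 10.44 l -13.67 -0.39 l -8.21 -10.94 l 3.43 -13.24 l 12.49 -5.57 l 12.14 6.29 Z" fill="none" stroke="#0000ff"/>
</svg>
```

viewBox `0 0 259.67 118.90` with mm width/height → 1 unit = 1 mm. Flip: y_m = 118.90 − y_svg.

**Shape 1** — `<path>` cubic bezier, stroke `#0000ff` → cut (S845, F1165). Control points (SVG): P0=(142.93,83.91), P1=(132.47,111.23), P2=(60.39,35.71), P3=(48.08,52.22); sampled at t=k/8. Machine vertices: (142.93,34.99) → (136.36,29.19) → (125.43,30.74) → (111.57,37.36) → (96.20,46.78) → (80.74,56.70) → (66.62,64.85) → (55.26,68.94) → (48.08,66.68). Open path.

**Shape 2** — `<path>` regular polygon, stroke `#0000ff` → cut (S845, F1165). Machine vertices: (142.68,80.84) → (133.84,70.40) → (120.17,70.79) → (111.96,81.73) → (115.39,94.97) → (127.88,100.54) → (140.02,94.25) → (142.68,80.84). Closed: final G1 returns to the first vertex.

G21
G90
G0 X142.93 Y34.99
M4 S845
G1 X136.36 Y29.19 F1165
G1 X125.43 Y30.74 F1165
G1 X111.57 Y37.36 F1165
G1 X96.20 Y46.78 F1165
G1 X80.74 Y56.70 F1165
G1 X66.62 Y64.85 F1165
G1 X55.26 Y68.94 F1165
G1 X48.08 Y66.68 F1165
G0 X142.68 Y80.84
M4 S845
G1 X133.84 Y70.40 F1165
G1 X120.17 Y70.79 F1165
G1 X111.96 Y81.73 F1165
G1 X115.39 Y94.97 F1165
G1 X127.88 Y100.54 F1165
G1 X140.02 Y94.25 F1165
G1 X142.68 Y80.84 F1165
M5
G0 X0.00 Y0.00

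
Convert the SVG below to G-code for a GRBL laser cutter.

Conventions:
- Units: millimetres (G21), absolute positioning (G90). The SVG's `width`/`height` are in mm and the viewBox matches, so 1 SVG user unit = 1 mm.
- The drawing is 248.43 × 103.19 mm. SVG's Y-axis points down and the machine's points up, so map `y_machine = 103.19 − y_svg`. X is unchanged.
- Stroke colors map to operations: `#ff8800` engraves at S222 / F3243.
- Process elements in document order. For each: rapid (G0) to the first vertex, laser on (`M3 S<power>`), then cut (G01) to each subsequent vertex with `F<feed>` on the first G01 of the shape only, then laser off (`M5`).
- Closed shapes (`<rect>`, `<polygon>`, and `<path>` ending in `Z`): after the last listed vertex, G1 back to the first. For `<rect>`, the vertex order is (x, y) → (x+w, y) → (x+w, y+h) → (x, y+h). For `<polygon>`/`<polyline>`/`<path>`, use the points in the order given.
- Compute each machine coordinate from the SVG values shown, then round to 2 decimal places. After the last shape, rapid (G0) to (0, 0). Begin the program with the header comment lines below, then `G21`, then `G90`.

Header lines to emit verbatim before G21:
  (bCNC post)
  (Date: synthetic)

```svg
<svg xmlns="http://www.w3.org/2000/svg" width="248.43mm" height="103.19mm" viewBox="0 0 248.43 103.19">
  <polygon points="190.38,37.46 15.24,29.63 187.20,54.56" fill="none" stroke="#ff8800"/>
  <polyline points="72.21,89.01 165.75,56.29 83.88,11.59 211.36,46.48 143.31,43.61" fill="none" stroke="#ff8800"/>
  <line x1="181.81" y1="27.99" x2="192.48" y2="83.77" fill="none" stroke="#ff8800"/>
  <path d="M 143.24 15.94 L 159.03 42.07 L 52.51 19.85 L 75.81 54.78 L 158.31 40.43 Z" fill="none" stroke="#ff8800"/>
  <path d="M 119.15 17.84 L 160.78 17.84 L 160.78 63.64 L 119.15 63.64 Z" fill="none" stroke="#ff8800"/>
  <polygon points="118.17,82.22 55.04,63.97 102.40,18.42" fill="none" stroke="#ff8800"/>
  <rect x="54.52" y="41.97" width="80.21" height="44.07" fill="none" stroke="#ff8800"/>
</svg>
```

viewBox `0 0 248.43 103.19` with mm width/height → 1 unit = 1 mm. Flip: y_m = 103.19 − y_svg.

**Shape 1** — `<polygon>` closed polygon, stroke `#ff8800` → engrave (S222, F3243). Machine vertices: (190.38,65.73) → (15.24,73.56) → (187.20,48.63) → (190.38,65.73). Closed: final G1 returns to the first vertex.

**Shape 2** — `<polyline>` open polyline, stroke `#ff8800` → engrave (S222, F3243). Machine vertices: (72.21,14.18) → (165.75,46.90) → (83.88,91.60) → (211.36,56.71) → (143.31,59.58). Open path.

**Shape 3** — `<line>` line segment, stroke `#ff8800` → engrave (S222, F3243). Machine vertices: (181.81,75.20) → (192.48,19.42). Open path.

**Shape 4** — `<path>` closed polygon, stroke `#ff8800` → engrave (S222, F3243). Machine vertices: (143.24,87.25) → (159.03,61.12) → (52.51,83.34) → (75.81,48.41) → (158.31,62.76) → (143.24,87.25). Closed: final G1 returns to the first vertex.

**Shape 5** — `<path>` rectangle, stroke `#ff8800` → engrave (S222, F3243). Machine vertices: (119.15,85.35) → (160.78,85.35) → (160.78,39.55) → (119.15,39.55) → (119.15,85.35). Closed: final G1 returns to the first vertex.

**Shape 6** — `<polygon>` regular polygon, stroke `#ff8800` → engrave (S222, F3243). Machine vertices: (118.17,20.97) → (55.04,39.22) → (102.40,84.77) → (118.17,20.97). Closed: final G1 returns to the first vertex.

**Shape 7** — `<rect>` rectangle, stroke `#ff8800` → engrave (S222, F3243). Machine vertices: (54.52,61.22) → (134.73,61.22) → (134.73,17.15) → (54.52,17.15) → (54.52,61.22). Closed: final G1 returns to the first vertex.

(bCNC post)
(Date: synthetic)
G21
G90
G0 X190.38 Y65.73
M3 S222
G01 X15.24 Y73.56 F3243
G01 X187.20 Y48.63
G01 X190.38 Y65.73
M5
G0 X72.21 Y14.18
M3 S222
G01 X165.75 Y46.90 F3243
G01 X83.88 Y91.60
G01 X211.36 Y56.71
G01 X143.31 Y59.58
M5
G0 X181.81 Y75.20
M3 S222
G01 X192.48 Y19.42 F3243
M5
G0 X143.24 Y87.25
M3 S222
G01 X159.03 Y61.12 F3243
G01 X52.51 Y83.34
G01 X75.81 Y48.41
G01 X158.31 Y62.76
G01 X143.24 Y87.25
M5
G0 X119.15 Y85.35
M3 S222
G01 X160.78 Y85.35 F3243
G01 X160.78 Y39.55
G01 X119.15 Y39.55
G01 X119.15 Y85.35
M5
G0 X118.17 Y20.97
M3 S222
G01 X55.04 Y39.22 F3243
G01 X102.40 Y84.77
G01 X118.17 Y20.97
M5
G0 X54.52 Y61.22
M3 S222
G01 X134.73 Y61.22 F3243
G01 X134.73 Y17.15
G01 X54.52 Y17.15
G01 X54.52 Y61.22
M5
G0 X0.00 Y0.00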